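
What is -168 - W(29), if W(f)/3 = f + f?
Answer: -342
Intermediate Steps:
W(f) = 6*f (W(f) = 3*(f + f) = 3*(2*f) = 6*f)
-168 - W(29) = -168 - 6*29 = -168 - 1*174 = -168 - 174 = -342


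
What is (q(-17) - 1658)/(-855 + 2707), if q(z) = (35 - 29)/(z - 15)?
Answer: -26531/29632 ≈ -0.89535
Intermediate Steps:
q(z) = 6/(-15 + z)
(q(-17) - 1658)/(-855 + 2707) = (6/(-15 - 17) - 1658)/(-855 + 2707) = (6/(-32) - 1658)/1852 = (6*(-1/32) - 1658)*(1/1852) = (-3/16 - 1658)*(1/1852) = -26531/16*1/1852 = -26531/29632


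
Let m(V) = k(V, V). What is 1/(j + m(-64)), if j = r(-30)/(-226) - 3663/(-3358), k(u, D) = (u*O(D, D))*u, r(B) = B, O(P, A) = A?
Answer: -379454/99471125087 ≈ -3.8147e-6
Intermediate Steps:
k(u, D) = D*u² (k(u, D) = (u*D)*u = (D*u)*u = D*u²)
m(V) = V³ (m(V) = V*V² = V³)
j = 464289/379454 (j = -30/(-226) - 3663/(-3358) = -30*(-1/226) - 3663*(-1/3358) = 15/113 + 3663/3358 = 464289/379454 ≈ 1.2236)
1/(j + m(-64)) = 1/(464289/379454 + (-64)³) = 1/(464289/379454 - 262144) = 1/(-99471125087/379454) = -379454/99471125087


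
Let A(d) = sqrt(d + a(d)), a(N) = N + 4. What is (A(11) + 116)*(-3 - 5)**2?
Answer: 7424 + 64*sqrt(26) ≈ 7750.3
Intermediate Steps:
a(N) = 4 + N
A(d) = sqrt(4 + 2*d) (A(d) = sqrt(d + (4 + d)) = sqrt(4 + 2*d))
(A(11) + 116)*(-3 - 5)**2 = (sqrt(4 + 2*11) + 116)*(-3 - 5)**2 = (sqrt(4 + 22) + 116)*(-8)**2 = (sqrt(26) + 116)*64 = (116 + sqrt(26))*64 = 7424 + 64*sqrt(26)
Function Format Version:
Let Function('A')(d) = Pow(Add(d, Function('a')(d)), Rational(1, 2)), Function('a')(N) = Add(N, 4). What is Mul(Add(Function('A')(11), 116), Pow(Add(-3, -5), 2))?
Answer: Add(7424, Mul(64, Pow(26, Rational(1, 2)))) ≈ 7750.3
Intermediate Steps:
Function('a')(N) = Add(4, N)
Function('A')(d) = Pow(Add(4, Mul(2, d)), Rational(1, 2)) (Function('A')(d) = Pow(Add(d, Add(4, d)), Rational(1, 2)) = Pow(Add(4, Mul(2, d)), Rational(1, 2)))
Mul(Add(Function('A')(11), 116), Pow(Add(-3, -5), 2)) = Mul(Add(Pow(Add(4, Mul(2, 11)), Rational(1, 2)), 116), Pow(Add(-3, -5), 2)) = Mul(Add(Pow(Add(4, 22), Rational(1, 2)), 116), Pow(-8, 2)) = Mul(Add(Pow(26, Rational(1, 2)), 116), 64) = Mul(Add(116, Pow(26, Rational(1, 2))), 64) = Add(7424, Mul(64, Pow(26, Rational(1, 2))))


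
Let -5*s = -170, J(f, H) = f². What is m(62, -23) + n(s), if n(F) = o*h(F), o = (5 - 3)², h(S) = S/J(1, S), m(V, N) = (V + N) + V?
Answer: 237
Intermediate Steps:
m(V, N) = N + 2*V (m(V, N) = (N + V) + V = N + 2*V)
s = 34 (s = -⅕*(-170) = 34)
h(S) = S (h(S) = S/(1²) = S/1 = S*1 = S)
o = 4 (o = 2² = 4)
n(F) = 4*F
m(62, -23) + n(s) = (-23 + 2*62) + 4*34 = (-23 + 124) + 136 = 101 + 136 = 237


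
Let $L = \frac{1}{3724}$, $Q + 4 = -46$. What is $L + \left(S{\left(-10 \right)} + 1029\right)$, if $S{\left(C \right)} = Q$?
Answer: $\frac{3645797}{3724} \approx 979.0$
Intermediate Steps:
$Q = -50$ ($Q = -4 - 46 = -50$)
$S{\left(C \right)} = -50$
$L = \frac{1}{3724} \approx 0.00026853$
$L + \left(S{\left(-10 \right)} + 1029\right) = \frac{1}{3724} + \left(-50 + 1029\right) = \frac{1}{3724} + 979 = \frac{3645797}{3724}$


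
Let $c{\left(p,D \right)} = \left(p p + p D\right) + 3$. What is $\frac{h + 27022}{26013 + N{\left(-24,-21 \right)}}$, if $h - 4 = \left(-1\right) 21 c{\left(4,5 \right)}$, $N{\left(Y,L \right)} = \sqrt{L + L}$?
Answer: $\frac{227240897}{225558737} - \frac{26207 i \sqrt{42}}{676676211} \approx 1.0075 - 0.00025099 i$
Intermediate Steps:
$c{\left(p,D \right)} = 3 + p^{2} + D p$ ($c{\left(p,D \right)} = \left(p^{2} + D p\right) + 3 = 3 + p^{2} + D p$)
$N{\left(Y,L \right)} = \sqrt{2} \sqrt{L}$ ($N{\left(Y,L \right)} = \sqrt{2 L} = \sqrt{2} \sqrt{L}$)
$h = -815$ ($h = 4 + \left(-1\right) 21 \left(3 + 4^{2} + 5 \cdot 4\right) = 4 - 21 \left(3 + 16 + 20\right) = 4 - 819 = -815$)
$\frac{h + 27022}{26013 + N{\left(-24,-21 \right)}} = \frac{-815 + 27022}{26013 + \sqrt{2} \sqrt{-21}} = \frac{26207}{26013 + \sqrt{2} i \sqrt{21}} = \frac{26207}{26013 + i \sqrt{42}}$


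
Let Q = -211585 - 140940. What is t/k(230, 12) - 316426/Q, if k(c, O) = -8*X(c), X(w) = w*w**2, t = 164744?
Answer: 153707823787/171566867000 ≈ 0.89591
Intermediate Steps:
X(w) = w**3
Q = -352525
k(c, O) = -8*c**3
t/k(230, 12) - 316426/Q = 164744/((-8*230**3)) - 316426/(-352525) = 164744/((-8*12167000)) - 316426*(-1/352525) = 164744/(-97336000) + 316426/352525 = 164744*(-1/97336000) + 316426/352525 = -20593/12167000 + 316426/352525 = 153707823787/171566867000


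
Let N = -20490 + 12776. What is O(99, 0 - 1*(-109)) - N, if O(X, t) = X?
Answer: 7813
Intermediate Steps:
N = -7714
O(99, 0 - 1*(-109)) - N = 99 - 1*(-7714) = 99 + 7714 = 7813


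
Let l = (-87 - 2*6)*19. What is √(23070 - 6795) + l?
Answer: -1881 + 5*√651 ≈ -1753.4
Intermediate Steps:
l = -1881 (l = (-87 - 12)*19 = -99*19 = -1881)
√(23070 - 6795) + l = √(23070 - 6795) - 1881 = √16275 - 1881 = 5*√651 - 1881 = -1881 + 5*√651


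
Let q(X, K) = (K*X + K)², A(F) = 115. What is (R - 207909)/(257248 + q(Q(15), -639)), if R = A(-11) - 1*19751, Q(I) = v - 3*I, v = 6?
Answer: -227545/589872772 ≈ -0.00038575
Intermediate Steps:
Q(I) = 6 - 3*I
R = -19636 (R = 115 - 1*19751 = 115 - 19751 = -19636)
q(X, K) = (K + K*X)²
(R - 207909)/(257248 + q(Q(15), -639)) = (-19636 - 207909)/(257248 + (-639)²*(1 + (6 - 3*15))²) = -227545/(257248 + 408321*(1 + (6 - 45))²) = -227545/(257248 + 408321*(1 - 39)²) = -227545/(257248 + 408321*(-38)²) = -227545/(257248 + 408321*1444) = -227545/(257248 + 589615524) = -227545/589872772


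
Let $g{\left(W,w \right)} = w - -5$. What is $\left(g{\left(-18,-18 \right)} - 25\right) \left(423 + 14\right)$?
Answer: $-16606$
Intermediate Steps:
$g{\left(W,w \right)} = 5 + w$ ($g{\left(W,w \right)} = w + 5 = 5 + w$)
$\left(g{\left(-18,-18 \right)} - 25\right) \left(423 + 14\right) = \left(\left(5 - 18\right) - 25\right) \left(423 + 14\right) = \left(-13 - 25\right) 437 = \left(-38\right) 437 = -16606$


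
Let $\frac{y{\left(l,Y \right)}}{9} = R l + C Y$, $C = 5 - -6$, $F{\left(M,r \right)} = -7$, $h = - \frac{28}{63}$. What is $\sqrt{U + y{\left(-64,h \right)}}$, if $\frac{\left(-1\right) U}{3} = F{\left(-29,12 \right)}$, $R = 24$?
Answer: $i \sqrt{13847} \approx 117.67 i$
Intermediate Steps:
$h = - \frac{4}{9}$ ($h = \left(-28\right) \frac{1}{63} = - \frac{4}{9} \approx -0.44444$)
$C = 11$ ($C = 5 + 6 = 11$)
$y{\left(l,Y \right)} = 99 Y + 216 l$ ($y{\left(l,Y \right)} = 9 \left(24 l + 11 Y\right) = 9 \left(11 Y + 24 l\right) = 99 Y + 216 l$)
$U = 21$ ($U = \left(-3\right) \left(-7\right) = 21$)
$\sqrt{U + y{\left(-64,h \right)}} = \sqrt{21 + \left(99 \left(- \frac{4}{9}\right) + 216 \left(-64\right)\right)} = \sqrt{21 - 13868} = \sqrt{-13847} = i \sqrt{13847}$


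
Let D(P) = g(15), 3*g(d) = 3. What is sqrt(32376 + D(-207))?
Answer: sqrt(32377) ≈ 179.94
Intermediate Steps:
g(d) = 1 (g(d) = (1/3)*3 = 1)
D(P) = 1
sqrt(32376 + D(-207)) = sqrt(32376 + 1) = sqrt(32377)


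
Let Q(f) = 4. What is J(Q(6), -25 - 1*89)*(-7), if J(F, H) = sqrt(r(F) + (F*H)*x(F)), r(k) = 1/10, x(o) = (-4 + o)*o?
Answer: -7*sqrt(10)/10 ≈ -2.2136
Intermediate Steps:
x(o) = o*(-4 + o)
r(k) = 1/10
J(F, H) = sqrt(1/10 + H*F**2*(-4 + F)) (J(F, H) = sqrt(1/10 + (F*H)*(F*(-4 + F))) = sqrt(1/10 + H*F**2*(-4 + F)))
J(Q(6), -25 - 1*89)*(-7) = (sqrt(10)*sqrt(1 + 10*(-25 - 1*89)*4**2*(-4 + 4))/10)*(-7) = (sqrt(10)*sqrt(1 + 10*(-25 - 89)*16*0)/10)*(-7) = (sqrt(10)*sqrt(1 + 10*(-114)*16*0)/10)*(-7) = (sqrt(10)*sqrt(1 + 0)/10)*(-7) = (sqrt(10)*sqrt(1)/10)*(-7) = ((1/10)*sqrt(10)*1)*(-7) = (sqrt(10)/10)*(-7) = -7*sqrt(10)/10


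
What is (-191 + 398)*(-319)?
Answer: -66033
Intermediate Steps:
(-191 + 398)*(-319) = 207*(-319) = -66033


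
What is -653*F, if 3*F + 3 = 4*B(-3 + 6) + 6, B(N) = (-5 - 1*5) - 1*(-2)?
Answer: 18937/3 ≈ 6312.3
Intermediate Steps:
B(N) = -8 (B(N) = (-5 - 5) + 2 = -10 + 2 = -8)
F = -29/3 (F = -1 + (4*(-8) + 6)/3 = -1 + (-32 + 6)/3 = -1 + (⅓)*(-26) = -1 - 26/3 = -29/3 ≈ -9.6667)
-653*F = -653*(-29/3) = 18937/3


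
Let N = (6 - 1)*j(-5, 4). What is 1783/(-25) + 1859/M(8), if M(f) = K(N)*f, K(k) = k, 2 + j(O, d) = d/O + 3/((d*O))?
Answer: -256869/2950 ≈ -87.074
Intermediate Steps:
j(O, d) = -2 + d/O + 3/(O*d) (j(O, d) = -2 + (d/O + 3/((d*O))) = -2 + (d/O + 3/((O*d))) = -2 + (d/O + 3*(1/(O*d))) = -2 + (d/O + 3/(O*d)) = -2 + d/O + 3/(O*d))
N = -59/4 (N = (6 - 1)*(-2 + 4/(-5) + 3/(-5*4)) = 5*(-2 + 4*(-⅕) + 3*(-⅕)*(¼)) = 5*(-2 - ⅘ - 3/20) = 5*(-59/20) = -59/4 ≈ -14.750)
M(f) = -59*f/4
1783/(-25) + 1859/M(8) = 1783/(-25) + 1859/((-59/4*8)) = 1783*(-1/25) + 1859/(-118) = -1783/25 + 1859*(-1/118) = -1783/25 - 1859/118 = -256869/2950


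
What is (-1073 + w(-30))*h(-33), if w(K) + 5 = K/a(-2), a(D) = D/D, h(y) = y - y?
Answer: 0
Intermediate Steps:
h(y) = 0
a(D) = 1
w(K) = -5 + K (w(K) = -5 + K/1 = -5 + K*1 = -5 + K)
(-1073 + w(-30))*h(-33) = (-1073 + (-5 - 30))*0 = (-1073 - 35)*0 = -1108*0 = 0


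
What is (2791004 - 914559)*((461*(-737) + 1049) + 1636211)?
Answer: 2434693016835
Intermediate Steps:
(2791004 - 914559)*((461*(-737) + 1049) + 1636211) = 1876445*((-339757 + 1049) + 1636211) = 1876445*(-338708 + 1636211) = 1876445*1297503 = 2434693016835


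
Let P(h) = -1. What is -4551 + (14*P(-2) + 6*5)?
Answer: -4535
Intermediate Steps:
-4551 + (14*P(-2) + 6*5) = -4551 + (14*(-1) + 6*5) = -4551 + (-14 + 30) = -4551 + 16 = -4535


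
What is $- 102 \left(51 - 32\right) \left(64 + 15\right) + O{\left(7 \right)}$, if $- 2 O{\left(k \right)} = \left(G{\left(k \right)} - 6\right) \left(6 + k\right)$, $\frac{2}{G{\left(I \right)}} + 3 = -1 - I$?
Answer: $- \frac{1683680}{11} \approx -1.5306 \cdot 10^{5}$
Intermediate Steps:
$G{\left(I \right)} = \frac{2}{-4 - I}$ ($G{\left(I \right)} = \frac{2}{-3 - \left(1 + I\right)} = \frac{2}{-4 - I}$)
$O{\left(k \right)} = - \frac{\left(-6 - \frac{2}{4 + k}\right) \left(6 + k\right)}{2}$ ($O{\left(k \right)} = - \frac{\left(- \frac{2}{4 + k} - 6\right) \left(6 + k\right)}{2} = - \frac{\left(-6 - \frac{2}{4 + k}\right) \left(6 + k\right)}{2}$)
$- 102 \left(51 - 32\right) \left(64 + 15\right) + O{\left(7 \right)} = - 102 \left(51 - 32\right) \left(64 + 15\right) + \frac{78 + 3 \cdot 7^{2} + 31 \cdot 7}{4 + 7} = - 102 \cdot 19 \cdot 79 + \frac{78 + 3 \cdot 49 + 217}{11} = \left(-102\right) 1501 + \frac{78 + 147 + 217}{11} = -153102 + \frac{1}{11} \cdot 442 = -153102 + \frac{442}{11} = - \frac{1683680}{11}$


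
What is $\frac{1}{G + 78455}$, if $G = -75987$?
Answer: $\frac{1}{2468} \approx 0.00040519$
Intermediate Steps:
$\frac{1}{G + 78455} = \frac{1}{-75987 + 78455} = \frac{1}{2468}$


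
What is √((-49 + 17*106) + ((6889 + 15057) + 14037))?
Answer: 2*√9434 ≈ 194.26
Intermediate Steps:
√((-49 + 17*106) + ((6889 + 15057) + 14037)) = √((-49 + 1802) + (21946 + 14037)) = √(1753 + 35983) = √37736 = 2*√9434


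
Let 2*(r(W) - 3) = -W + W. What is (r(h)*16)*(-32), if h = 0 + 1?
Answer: -1536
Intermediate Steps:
h = 1
r(W) = 3 (r(W) = 3 + (-W + W)/2 = 3 + (½)*0 = 3 + 0 = 3)
(r(h)*16)*(-32) = (3*16)*(-32) = 48*(-32) = -1536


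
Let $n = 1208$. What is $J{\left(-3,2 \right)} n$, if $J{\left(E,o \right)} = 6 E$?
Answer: $-21744$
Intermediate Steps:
$J{\left(-3,2 \right)} n = 6 \left(-3\right) 1208 = \left(-18\right) 1208 = -21744$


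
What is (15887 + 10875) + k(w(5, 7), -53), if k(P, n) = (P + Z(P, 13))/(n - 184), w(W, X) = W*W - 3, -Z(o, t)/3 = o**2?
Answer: 6344024/237 ≈ 26768.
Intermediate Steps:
Z(o, t) = -3*o**2
w(W, X) = -3 + W**2 (w(W, X) = W**2 - 3 = -3 + W**2)
k(P, n) = (P - 3*P**2)/(-184 + n) (k(P, n) = (P - 3*P**2)/(n - 184) = (P - 3*P**2)/(-184 + n))
(15887 + 10875) + k(w(5, 7), -53) = (15887 + 10875) + (-3 + 5**2)*(1 - 3*(-3 + 5**2))/(-184 - 53) = 26762 + (-3 + 25)*(1 - 3*(-3 + 25))/(-237) = 26762 + 22*(-1/237)*(1 - 3*22) = 26762 + 22*(-1/237)*(1 - 66) = 26762 + 22*(-1/237)*(-65) = 26762 + 1430/237 = 6344024/237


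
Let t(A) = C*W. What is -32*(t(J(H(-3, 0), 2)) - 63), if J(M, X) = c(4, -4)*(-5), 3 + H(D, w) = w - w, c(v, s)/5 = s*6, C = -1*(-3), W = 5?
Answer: 1536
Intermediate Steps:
C = 3
c(v, s) = 30*s (c(v, s) = 5*(s*6) = 5*(6*s) = 30*s)
H(D, w) = -3 (H(D, w) = -3 + (w - w) = -3 + 0 = -3)
J(M, X) = 600 (J(M, X) = (30*(-4))*(-5) = -120*(-5) = 600)
t(A) = 15 (t(A) = 3*5 = 15)
-32*(t(J(H(-3, 0), 2)) - 63) = -32*(15 - 63) = -32*(-48) = 1536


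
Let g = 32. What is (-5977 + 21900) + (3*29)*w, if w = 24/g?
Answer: 63953/4 ≈ 15988.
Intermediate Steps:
w = ¾ (w = 24/32 = 24*(1/32) = ¾ ≈ 0.75000)
(-5977 + 21900) + (3*29)*w = (-5977 + 21900) + (3*29)*(¾) = 15923 + 87*(¾) = 15923 + 261/4 = 63953/4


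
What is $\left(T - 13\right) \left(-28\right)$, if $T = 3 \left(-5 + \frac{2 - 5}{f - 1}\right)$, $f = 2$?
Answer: $1036$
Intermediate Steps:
$T = -24$ ($T = 3 \left(-5 + \frac{2 - 5}{2 - 1}\right) = 3 \left(-5 - \frac{3}{1}\right) = 3 \left(-5 - 3\right) = 3 \left(-8\right) = -24$)
$\left(T - 13\right) \left(-28\right) = \left(-24 - 13\right) \left(-28\right) = \left(-37\right) \left(-28\right) = 1036$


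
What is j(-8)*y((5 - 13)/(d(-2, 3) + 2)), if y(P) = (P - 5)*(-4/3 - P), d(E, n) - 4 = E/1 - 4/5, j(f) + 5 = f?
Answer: 455/4 ≈ 113.75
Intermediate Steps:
j(f) = -5 + f
d(E, n) = 16/5 + E (d(E, n) = 4 + (E/1 - 4/5) = 4 + (E*1 - 4*1/5) = 4 + (E - 4/5) = 4 + (-4/5 + E) = 16/5 + E)
y(P) = (-5 + P)*(-4/3 - P) (y(P) = (-5 + P)*(-4*1/3 - P) = (-5 + P)*(-4/3 - P))
j(-8)*y((5 - 13)/(d(-2, 3) + 2)) = (-5 - 8)*(20/3 - ((5 - 13)/((16/5 - 2) + 2))**2 + 11*((5 - 13)/((16/5 - 2) + 2))/3) = -13*(20/3 - (-8/(6/5 + 2))**2 + 11*(-8/(6/5 + 2))/3) = -13*(20/3 - (-8/16/5)**2 + 11*(-8/16/5)/3) = -13*(20/3 - (-8*5/16)**2 + 11*(-8*5/16)/3) = -13*(20/3 - (-5/2)**2 + (11/3)*(-5/2)) = -13*(20/3 - 1*25/4 - 55/6) = -13*(20/3 - 25/4 - 55/6) = -13*(-35/4) = 455/4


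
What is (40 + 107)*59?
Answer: 8673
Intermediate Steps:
(40 + 107)*59 = 147*59 = 8673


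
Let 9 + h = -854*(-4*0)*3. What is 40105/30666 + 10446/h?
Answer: -35552899/30666 ≈ -1159.4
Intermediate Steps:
h = -9 (h = -9 - 854*(-4*0)*3 = -9 - 0*3 = -9 - 854*0 = -9 + 0 = -9)
40105/30666 + 10446/h = 40105/30666 + 10446/(-9) = 40105*(1/30666) + 10446*(-⅑) = 40105/30666 - 3482/3 = -35552899/30666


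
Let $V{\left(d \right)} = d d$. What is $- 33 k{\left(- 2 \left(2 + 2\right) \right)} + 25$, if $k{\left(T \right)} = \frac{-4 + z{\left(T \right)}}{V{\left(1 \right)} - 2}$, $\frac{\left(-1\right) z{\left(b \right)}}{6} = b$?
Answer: $1477$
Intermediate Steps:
$V{\left(d \right)} = d^{2}$
$z{\left(b \right)} = - 6 b$
$k{\left(T \right)} = 4 + 6 T$ ($k{\left(T \right)} = \frac{-4 - 6 T}{1^{2} - 2} = \frac{-4 - 6 T}{1 - 2} = \frac{-4 - 6 T}{-1} = \left(-4 - 6 T\right) \left(-1\right) = 4 + 6 T$)
$- 33 k{\left(- 2 \left(2 + 2\right) \right)} + 25 = - 33 \left(4 + 6 \left(- 2 \left(2 + 2\right)\right)\right) + 25 = - 33 \left(4 + 6 \left(\left(-2\right) 4\right)\right) + 25 = - 33 \left(4 + 6 \left(-8\right)\right) + 25 = - 33 \left(4 - 48\right) + 25 = \left(-33\right) \left(-44\right) + 25 = 1452 + 25 = 1477$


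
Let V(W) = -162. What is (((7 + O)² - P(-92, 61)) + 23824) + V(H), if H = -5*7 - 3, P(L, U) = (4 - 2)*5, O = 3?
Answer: 23752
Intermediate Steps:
P(L, U) = 10 (P(L, U) = 2*5 = 10)
H = -38 (H = -35 - 3 = -38)
(((7 + O)² - P(-92, 61)) + 23824) + V(H) = (((7 + 3)² - 1*10) + 23824) - 162 = ((10² - 10) + 23824) - 162 = ((100 - 10) + 23824) - 162 = (90 + 23824) - 162 = 23914 - 162 = 23752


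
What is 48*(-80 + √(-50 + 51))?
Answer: -3792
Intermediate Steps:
48*(-80 + √(-50 + 51)) = 48*(-80 + √1) = 48*(-80 + 1) = 48*(-79) = -3792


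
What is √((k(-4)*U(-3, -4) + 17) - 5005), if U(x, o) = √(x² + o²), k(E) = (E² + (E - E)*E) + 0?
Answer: 2*I*√1227 ≈ 70.057*I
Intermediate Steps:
k(E) = E² (k(E) = (E² + 0*E) + 0 = (E² + 0) + 0 = E² + 0 = E²)
U(x, o) = √(o² + x²)
√((k(-4)*U(-3, -4) + 17) - 5005) = √(((-4)²*√((-4)² + (-3)²) + 17) - 5005) = √((16*√(16 + 9) + 17) - 5005) = √((16*√25 + 17) - 5005) = √((16*5 + 17) - 5005) = √((80 + 17) - 5005) = √(97 - 5005) = √(-4908) = 2*I*√1227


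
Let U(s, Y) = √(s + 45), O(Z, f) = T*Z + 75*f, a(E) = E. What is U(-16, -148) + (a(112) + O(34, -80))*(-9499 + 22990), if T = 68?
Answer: -48243816 + √29 ≈ -4.8244e+7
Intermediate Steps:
O(Z, f) = 68*Z + 75*f
U(s, Y) = √(45 + s)
U(-16, -148) + (a(112) + O(34, -80))*(-9499 + 22990) = √(45 - 16) + (112 + (68*34 + 75*(-80)))*(-9499 + 22990) = √29 + (112 + (2312 - 6000))*13491 = √29 + (112 - 3688)*13491 = √29 - 3576*13491 = √29 - 48243816 = -48243816 + √29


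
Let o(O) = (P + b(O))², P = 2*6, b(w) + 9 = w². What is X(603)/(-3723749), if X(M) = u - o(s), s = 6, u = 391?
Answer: 1130/3723749 ≈ 0.00030346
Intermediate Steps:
b(w) = -9 + w²
P = 12
o(O) = (3 + O²)² (o(O) = (12 + (-9 + O²))² = (3 + O²)²)
X(M) = -1130 (X(M) = 391 - (3 + 6²)² = 391 - (3 + 36)² = 391 - 1*39² = 391 - 1*1521 = 391 - 1521 = -1130)
X(603)/(-3723749) = -1130/(-3723749) = -1130*(-1/3723749) = 1130/3723749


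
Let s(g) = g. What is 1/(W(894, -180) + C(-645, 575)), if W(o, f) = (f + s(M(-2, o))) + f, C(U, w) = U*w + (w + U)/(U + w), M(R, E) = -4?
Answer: -1/371238 ≈ -2.6937e-6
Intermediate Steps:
C(U, w) = 1 + U*w (C(U, w) = U*w + (U + w)/(U + w) = U*w + 1 = 1 + U*w)
W(o, f) = -4 + 2*f (W(o, f) = (f - 4) + f = (-4 + f) + f = -4 + 2*f)
1/(W(894, -180) + C(-645, 575)) = 1/((-4 + 2*(-180)) + (1 - 645*575)) = 1/((-4 - 360) + (1 - 370875)) = 1/(-364 - 370874) = 1/(-371238) = -1/371238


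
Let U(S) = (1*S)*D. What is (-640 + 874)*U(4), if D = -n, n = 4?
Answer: -3744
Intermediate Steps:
D = -4 (D = -1*4 = -4)
U(S) = -4*S (U(S) = (1*S)*(-4) = S*(-4) = -4*S)
(-640 + 874)*U(4) = (-640 + 874)*(-4*4) = 234*(-16) = -3744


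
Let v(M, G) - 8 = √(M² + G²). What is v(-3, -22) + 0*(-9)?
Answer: 8 + √493 ≈ 30.204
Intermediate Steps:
v(M, G) = 8 + √(G² + M²) (v(M, G) = 8 + √(M² + G²) = 8 + √(G² + M²))
v(-3, -22) + 0*(-9) = (8 + √((-22)² + (-3)²)) + 0*(-9) = (8 + √(484 + 9)) + 0 = (8 + √493) + 0 = 8 + √493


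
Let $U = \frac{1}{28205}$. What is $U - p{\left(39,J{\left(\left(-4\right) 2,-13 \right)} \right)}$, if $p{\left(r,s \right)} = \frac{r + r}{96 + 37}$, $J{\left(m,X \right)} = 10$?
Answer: $- \frac{2199857}{3751265} \approx -0.58643$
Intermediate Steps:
$p{\left(r,s \right)} = \frac{2 r}{133}$
$U = \frac{1}{28205} \approx 3.5455 \cdot 10^{-5}$
$U - p{\left(39,J{\left(\left(-4\right) 2,-13 \right)} \right)} = \frac{1}{28205} - \frac{2}{133} \cdot 39 = \frac{1}{28205} - \frac{78}{133} = - \frac{2199857}{3751265}$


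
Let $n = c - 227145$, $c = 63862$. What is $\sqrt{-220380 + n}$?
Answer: $i \sqrt{383663} \approx 619.41 i$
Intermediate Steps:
$n = -163283$ ($n = 63862 - 227145 = -163283$)
$\sqrt{-220380 + n} = \sqrt{-220380 - 163283} = \sqrt{-383663} = i \sqrt{383663}$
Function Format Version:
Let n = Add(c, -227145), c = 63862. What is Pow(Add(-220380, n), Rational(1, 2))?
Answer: Mul(I, Pow(383663, Rational(1, 2))) ≈ Mul(619.41, I)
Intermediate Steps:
n = -163283 (n = Add(63862, -227145) = -163283)
Pow(Add(-220380, n), Rational(1, 2)) = Pow(Add(-220380, -163283), Rational(1, 2)) = Pow(-383663, Rational(1, 2)) = Mul(I, Pow(383663, Rational(1, 2)))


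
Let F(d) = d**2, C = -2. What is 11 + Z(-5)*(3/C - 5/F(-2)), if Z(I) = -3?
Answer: 77/4 ≈ 19.250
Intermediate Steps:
11 + Z(-5)*(3/C - 5/F(-2)) = 11 - 3*(3/(-2) - 5/((-2)**2)) = 11 - 3*(3*(-1/2) - 5/4) = 11 - 3*(-3/2 - 5*1/4) = 11 - 3*(-3/2 - 5/4) = 11 - 3*(-11/4) = 11 + 33/4 = 77/4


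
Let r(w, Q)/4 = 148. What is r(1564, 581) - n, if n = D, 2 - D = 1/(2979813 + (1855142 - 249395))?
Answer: 2705480401/4585560 ≈ 590.00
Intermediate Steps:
r(w, Q) = 592 (r(w, Q) = 4*148 = 592)
D = 9171119/4585560 (D = 2 - 1/(2979813 + (1855142 - 249395)) = 2 - 1/(2979813 + 1605747) = 2 - 1/4585560 = 9171119/4585560 ≈ 2.0000)
n = 9171119/4585560 ≈ 2.0000
r(1564, 581) - n = 592 - 1*9171119/4585560 = 592 - 9171119/4585560 = 2705480401/4585560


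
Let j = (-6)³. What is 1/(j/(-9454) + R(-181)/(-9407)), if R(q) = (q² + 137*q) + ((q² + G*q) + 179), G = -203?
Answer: -44466889/366021413 ≈ -0.12149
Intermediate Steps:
j = -216
R(q) = 179 - 66*q + 2*q² (R(q) = (q² + 137*q) + ((q² - 203*q) + 179) = (q² + 137*q) + (179 + q² - 203*q) = 179 - 66*q + 2*q²)
1/(j/(-9454) + R(-181)/(-9407)) = 1/(-216/(-9454) + (179 - 66*(-181) + 2*(-181)²)/(-9407)) = 1/(-216*(-1/9454) + (179 + 11946 + 2*32761)*(-1/9407)) = 1/(108/4727 + (179 + 11946 + 65522)*(-1/9407)) = 1/(108/4727 + 77647*(-1/9407)) = 1/(108/4727 - 77647/9407) = 1/(-366021413/44466889) = -44466889/366021413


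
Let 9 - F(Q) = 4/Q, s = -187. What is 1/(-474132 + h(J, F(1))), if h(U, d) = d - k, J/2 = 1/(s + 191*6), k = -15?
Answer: -1/474112 ≈ -2.1092e-6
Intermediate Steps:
F(Q) = 9 - 4/Q
J = 2/959 (J = 2/(-187 + 191*6) = 2/(-187 + 1146) = 2/959 ≈ 0.0020855)
h(U, d) = 15 + d (h(U, d) = d - 1*(-15) = d + 15 = 15 + d)
1/(-474132 + h(J, F(1))) = 1/(-474132 + (15 + (9 - 4/1))) = 1/(-474132 + (15 + (9 - 4*1))) = 1/(-474132 + (15 + (9 - 4))) = 1/(-474132 + (15 + 5)) = 1/(-474132 + 20) = 1/(-474112) = -1/474112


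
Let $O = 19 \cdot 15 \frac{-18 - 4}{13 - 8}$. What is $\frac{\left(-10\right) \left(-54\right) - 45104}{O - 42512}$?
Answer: $\frac{22282}{21883} \approx 1.0182$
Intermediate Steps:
$O = -1254$ ($O = 285 \left(- \frac{22}{5}\right) = -1254$)
$\frac{\left(-10\right) \left(-54\right) - 45104}{O - 42512} = \frac{\left(-10\right) \left(-54\right) - 45104}{-1254 - 42512} = \frac{540 - 45104}{-43766} = \left(-44564\right) \left(- \frac{1}{43766}\right) = \frac{22282}{21883}$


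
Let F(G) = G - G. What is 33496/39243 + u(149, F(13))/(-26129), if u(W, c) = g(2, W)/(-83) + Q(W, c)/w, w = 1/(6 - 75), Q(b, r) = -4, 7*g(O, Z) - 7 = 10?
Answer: 502208884327/595745981607 ≈ 0.84299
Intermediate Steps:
g(O, Z) = 17/7 (g(O, Z) = 1 + (⅐)*10 = 1 + 10/7 = 17/7)
F(G) = 0
w = -1/69 (w = 1/(-69) = -1/69 ≈ -0.014493)
u(W, c) = 160339/581 (u(W, c) = (17/7)/(-83) - 4/(-1/69) = (17/7)*(-1/83) - 4*(-69) = -17/581 + 276 = 160339/581)
33496/39243 + u(149, F(13))/(-26129) = 33496/39243 + (160339/581)/(-26129) = 33496*(1/39243) + (160339/581)*(-1/26129) = 33496/39243 - 160339/15180949 = 502208884327/595745981607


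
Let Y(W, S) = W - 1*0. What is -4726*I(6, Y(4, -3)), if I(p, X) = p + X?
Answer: -47260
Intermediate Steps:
Y(W, S) = W (Y(W, S) = W + 0 = W)
I(p, X) = X + p
-4726*I(6, Y(4, -3)) = -4726*(4 + 6) = -4726*10 = -47260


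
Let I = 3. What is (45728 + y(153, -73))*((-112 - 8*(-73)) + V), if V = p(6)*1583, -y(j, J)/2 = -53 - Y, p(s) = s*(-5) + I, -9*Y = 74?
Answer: -17429960302/9 ≈ -1.9367e+9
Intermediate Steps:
Y = -74/9 (Y = -1/9*74 = -74/9 ≈ -8.2222)
p(s) = 3 - 5*s (p(s) = s*(-5) + 3 = -5*s + 3 = 3 - 5*s)
y(j, J) = 806/9 (y(j, J) = -2*(-53 - 1*(-74/9)) = -2*(-53 + 74/9) = -2*(-403/9) = 806/9)
V = -42741 (V = (3 - 5*6)*1583 = (3 - 30)*1583 = -27*1583 = -42741)
(45728 + y(153, -73))*((-112 - 8*(-73)) + V) = (45728 + 806/9)*((-112 - 8*(-73)) - 42741) = 412358*((-112 + 584) - 42741)/9 = 412358*(472 - 42741)/9 = (412358/9)*(-42269) = -17429960302/9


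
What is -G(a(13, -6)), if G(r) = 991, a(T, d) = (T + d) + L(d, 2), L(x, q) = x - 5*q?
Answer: -991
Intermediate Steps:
a(T, d) = -10 + T + 2*d (a(T, d) = (T + d) + (d - 5*2) = (T + d) + (d - 10) = (T + d) + (-10 + d) = -10 + T + 2*d)
-G(a(13, -6)) = -1*991 = -991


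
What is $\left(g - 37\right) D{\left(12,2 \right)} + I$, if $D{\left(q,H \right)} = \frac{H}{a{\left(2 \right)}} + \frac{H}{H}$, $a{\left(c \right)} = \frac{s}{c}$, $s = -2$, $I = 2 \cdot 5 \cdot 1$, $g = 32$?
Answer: $15$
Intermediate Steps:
$I = 10$ ($I = 10 \cdot 1 = 10$)
$a{\left(c \right)} = - \frac{2}{c}$
$D{\left(q,H \right)} = 1 - H$ ($D{\left(q,H \right)} = \frac{H}{\left(-2\right) \frac{1}{2}} + \frac{H}{H} = \frac{H}{\left(-2\right) \frac{1}{2}} + 1 = \frac{H}{-1} + 1 = H \left(-1\right) + 1 = - H + 1 = 1 - H$)
$\left(g - 37\right) D{\left(12,2 \right)} + I = \left(32 - 37\right) \left(1 - 2\right) + 10 = \left(-5\right) \left(-1\right) + 10 = 5 + 10 = 15$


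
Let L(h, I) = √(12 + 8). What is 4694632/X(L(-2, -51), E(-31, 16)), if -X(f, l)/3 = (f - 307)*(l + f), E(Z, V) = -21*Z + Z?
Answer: 14891372704/1810987151 + 734709908*√5/27164807265 ≈ 8.2833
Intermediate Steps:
E(Z, V) = -20*Z
L(h, I) = 2*√5 (L(h, I) = √20 = 2*√5)
X(f, l) = -3*(-307 + f)*(f + l) (X(f, l) = -3*(f - 307)*(l + f) = -3*(-307 + f)*(f + l))
4694632/X(L(-2, -51), E(-31, 16)) = 4694632/(-3*(2*√5)² + 921*(2*√5) + 921*(-20*(-31)) - 3*2*√5*(-20*(-31))) = 4694632/(-3*20 + 1842*√5 + 921*620 - 3*2*√5*620) = 4694632/(-60 + 1842*√5 + 571020 - 3720*√5) = 4694632/(570960 - 1878*√5)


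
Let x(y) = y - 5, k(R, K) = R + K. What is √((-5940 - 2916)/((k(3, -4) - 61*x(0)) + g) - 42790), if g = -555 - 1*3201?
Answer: 2*I*√7966688707/863 ≈ 206.85*I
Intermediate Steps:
k(R, K) = K + R
g = -3756 (g = -555 - 3201 = -3756)
x(y) = -5 + y
√((-5940 - 2916)/((k(3, -4) - 61*x(0)) + g) - 42790) = √((-5940 - 2916)/(((-4 + 3) - 61*(-5 + 0)) - 3756) - 42790) = √(-8856/((-1 - 61*(-5)) - 3756) - 42790) = √(-8856/((-1 + 305) - 3756) - 42790) = √(-8856/(304 - 3756) - 42790) = √(-8856/(-3452) - 42790) = √(-8856*(-1/3452) - 42790) = √(2214/863 - 42790) = √(-36925556/863) = 2*I*√7966688707/863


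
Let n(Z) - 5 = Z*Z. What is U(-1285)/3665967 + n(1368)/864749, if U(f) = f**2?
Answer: 8288492124368/3170141297283 ≈ 2.6145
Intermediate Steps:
n(Z) = 5 + Z**2 (n(Z) = 5 + Z*Z = 5 + Z**2)
U(-1285)/3665967 + n(1368)/864749 = (-1285)**2/3665967 + (5 + 1368**2)/864749 = 1651225*(1/3665967) + (5 + 1871424)*(1/864749) = 1651225/3665967 + 1871429*(1/864749) = 1651225/3665967 + 1871429/864749 = 8288492124368/3170141297283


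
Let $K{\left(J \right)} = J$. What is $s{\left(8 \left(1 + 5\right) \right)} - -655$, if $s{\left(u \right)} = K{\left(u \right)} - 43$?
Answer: $660$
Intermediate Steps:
$s{\left(u \right)} = -43 + u$ ($s{\left(u \right)} = u - 43 = -43 + u$)
$s{\left(8 \left(1 + 5\right) \right)} - -655 = \left(-43 + 8 \left(1 + 5\right)\right) - -655 = \left(-43 + 8 \cdot 6\right) + 655 = \left(-43 + 48\right) + 655 = 5 + 655 = 660$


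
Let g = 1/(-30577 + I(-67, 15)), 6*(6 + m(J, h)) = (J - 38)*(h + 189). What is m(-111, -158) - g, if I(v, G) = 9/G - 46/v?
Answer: -7946754985/10242864 ≈ -775.83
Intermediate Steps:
m(J, h) = -6 + (-38 + J)*(189 + h)/6 (m(J, h) = -6 + ((J - 38)*(h + 189))/6 = -6 + ((-38 + J)*(189 + h))/6 = -6 + (-38 + J)*(189 + h)/6)
I(v, G) = -46/v + 9/G
g = -335/10242864 (g = 1/(-30577 + (-46/(-67) + 9/15)) = 1/(-30577 + (-46*(-1/67) + 9*(1/15))) = 1/(-30577 + (46/67 + 3/5)) = 1/(-30577 + 431/335) = 1/(-10242864/335) = -335/10242864 ≈ -3.2706e-5)
m(-111, -158) - g = (-1203 - 19/3*(-158) + (63/2)*(-111) + (1/6)*(-111)*(-158)) - 1*(-335/10242864) = (-1203 + 3002/3 - 6993/2 + 2923) + 335/10242864 = -4655/6 + 335/10242864 = -7946754985/10242864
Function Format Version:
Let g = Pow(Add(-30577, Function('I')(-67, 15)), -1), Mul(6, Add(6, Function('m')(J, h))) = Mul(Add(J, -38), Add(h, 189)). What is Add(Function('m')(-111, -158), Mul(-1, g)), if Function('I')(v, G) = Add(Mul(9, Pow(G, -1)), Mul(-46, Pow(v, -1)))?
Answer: Rational(-7946754985, 10242864) ≈ -775.83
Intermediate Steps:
Function('m')(J, h) = Add(-6, Mul(Rational(1, 6), Add(-38, J), Add(189, h))) (Function('m')(J, h) = Add(-6, Mul(Rational(1, 6), Mul(Add(J, -38), Add(h, 189)))) = Add(-6, Mul(Rational(1, 6), Mul(Add(-38, J), Add(189, h)))) = Add(-6, Mul(Rational(1, 6), Add(-38, J), Add(189, h))))
Function('I')(v, G) = Add(Mul(-46, Pow(v, -1)), Mul(9, Pow(G, -1)))
g = Rational(-335, 10242864) (g = Pow(Add(-30577, Add(Mul(-46, Pow(-67, -1)), Mul(9, Pow(15, -1)))), -1) = Pow(Add(-30577, Add(Mul(-46, Rational(-1, 67)), Mul(9, Rational(1, 15)))), -1) = Pow(Add(-30577, Add(Rational(46, 67), Rational(3, 5))), -1) = Pow(Add(-30577, Rational(431, 335)), -1) = Pow(Rational(-10242864, 335), -1) = Rational(-335, 10242864) ≈ -3.2706e-5)
Add(Function('m')(-111, -158), Mul(-1, g)) = Add(Add(-1203, Mul(Rational(-19, 3), -158), Mul(Rational(63, 2), -111), Mul(Rational(1, 6), -111, -158)), Mul(-1, Rational(-335, 10242864))) = Add(Add(-1203, Rational(3002, 3), Rational(-6993, 2), 2923), Rational(335, 10242864)) = Add(Rational(-4655, 6), Rational(335, 10242864)) = Rational(-7946754985, 10242864)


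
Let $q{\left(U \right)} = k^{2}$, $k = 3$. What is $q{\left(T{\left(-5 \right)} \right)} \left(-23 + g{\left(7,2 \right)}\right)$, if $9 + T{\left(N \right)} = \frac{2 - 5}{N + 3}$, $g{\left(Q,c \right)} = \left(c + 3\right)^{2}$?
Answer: $18$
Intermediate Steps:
$g{\left(Q,c \right)} = \left(3 + c\right)^{2}$
$T{\left(N \right)} = -9 - \frac{3}{3 + N}$ ($T{\left(N \right)} = -9 + \frac{2 - 5}{N + 3} = -9 - \frac{3}{3 + N}$)
$q{\left(U \right)} = 9$ ($q{\left(U \right)} = 3^{2} = 9$)
$q{\left(T{\left(-5 \right)} \right)} \left(-23 + g{\left(7,2 \right)}\right) = 9 \left(-23 + \left(3 + 2\right)^{2}\right) = 9 \left(-23 + 5^{2}\right) = 9 \left(-23 + 25\right) = 9 \cdot 2 = 18$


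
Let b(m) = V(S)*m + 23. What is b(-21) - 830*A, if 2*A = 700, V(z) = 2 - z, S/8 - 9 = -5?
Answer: -289847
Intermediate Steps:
S = 32 (S = 72 + 8*(-5) = 72 - 40 = 32)
A = 350 (A = (½)*700 = 350)
b(m) = 23 - 30*m (b(m) = (2 - 1*32)*m + 23 = (2 - 32)*m + 23 = -30*m + 23 = 23 - 30*m)
b(-21) - 830*A = (23 - 30*(-21)) - 830*350 = (23 + 630) - 290500 = 653 - 290500 = -289847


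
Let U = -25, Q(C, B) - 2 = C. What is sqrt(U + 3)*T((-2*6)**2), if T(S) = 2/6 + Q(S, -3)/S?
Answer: 97*I*sqrt(22)/72 ≈ 6.319*I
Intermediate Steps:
Q(C, B) = 2 + C
T(S) = 1/3 + (2 + S)/S (T(S) = 2/6 + (2 + S)/S = 2*(1/6) + (2 + S)/S = 1/3 + (2 + S)/S)
sqrt(U + 3)*T((-2*6)**2) = sqrt(-25 + 3)*(4/3 + 2/((-2*6)**2)) = sqrt(-22)*(4/3 + 2/((-12)**2)) = (I*sqrt(22))*(4/3 + 2/144) = (I*sqrt(22))*(4/3 + 2*(1/144)) = (I*sqrt(22))*(4/3 + 1/72) = (I*sqrt(22))*(97/72) = 97*I*sqrt(22)/72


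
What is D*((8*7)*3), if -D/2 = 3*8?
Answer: -8064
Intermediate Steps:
D = -48 (D = -6*8 = -2*24 = -48)
D*((8*7)*3) = -48*8*7*3 = -2688*3 = -48*168 = -8064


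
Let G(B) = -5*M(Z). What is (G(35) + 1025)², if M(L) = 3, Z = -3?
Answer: 1020100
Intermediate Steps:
G(B) = -15 (G(B) = -5*3 = -15)
(G(35) + 1025)² = (-15 + 1025)² = 1010² = 1020100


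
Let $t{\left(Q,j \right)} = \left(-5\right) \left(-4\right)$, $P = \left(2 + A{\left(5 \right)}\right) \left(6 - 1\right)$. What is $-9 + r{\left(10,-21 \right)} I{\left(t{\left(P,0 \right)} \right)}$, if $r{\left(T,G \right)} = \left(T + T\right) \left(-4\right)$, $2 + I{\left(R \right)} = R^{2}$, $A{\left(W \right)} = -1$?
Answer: $-31849$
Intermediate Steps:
$P = 5$ ($P = \left(2 - 1\right) \left(6 - 1\right) = 1 \cdot 5 = 5$)
$t{\left(Q,j \right)} = 20$
$I{\left(R \right)} = -2 + R^{2}$
$r{\left(T,G \right)} = - 8 T$ ($r{\left(T,G \right)} = 2 T \left(-4\right) = - 8 T$)
$-9 + r{\left(10,-21 \right)} I{\left(t{\left(P,0 \right)} \right)} = -9 + \left(-8\right) 10 \left(-2 + 20^{2}\right) = -9 - 80 \left(-2 + 400\right) = -9 - 31840 = -31849$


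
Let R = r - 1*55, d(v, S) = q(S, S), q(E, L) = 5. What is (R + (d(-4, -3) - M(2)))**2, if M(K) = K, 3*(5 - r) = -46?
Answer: 9025/9 ≈ 1002.8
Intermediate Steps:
r = 61/3 (r = 5 - 1/3*(-46) = 5 + 46/3 = 61/3 ≈ 20.333)
d(v, S) = 5
R = -104/3 (R = 61/3 - 1*55 = 61/3 - 55 = -104/3 ≈ -34.667)
(R + (d(-4, -3) - M(2)))**2 = (-104/3 + (5 - 1*2))**2 = (-104/3 + (5 - 2))**2 = (-104/3 + 3)**2 = (-95/3)**2 = 9025/9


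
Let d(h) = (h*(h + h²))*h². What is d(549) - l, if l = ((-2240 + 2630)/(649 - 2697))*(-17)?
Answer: 51162531369519885/1024 ≈ 4.9963e+13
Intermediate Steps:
d(h) = h³*(h + h²)
l = 3315/1024 (l = (390/(-2048))*(-17) = (390*(-1/2048))*(-17) = -195/1024*(-17) = 3315/1024 ≈ 3.2373)
d(549) - l = 549⁴*(1 + 549) - 1*3315/1024 = 90842562801*550 - 3315/1024 = 49963409540550 - 3315/1024 = 51162531369519885/1024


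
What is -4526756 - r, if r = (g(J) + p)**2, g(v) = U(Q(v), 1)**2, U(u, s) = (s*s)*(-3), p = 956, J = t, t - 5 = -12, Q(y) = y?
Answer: -5457981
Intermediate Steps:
t = -7 (t = 5 - 12 = -7)
J = -7
U(u, s) = -3*s**2 (U(u, s) = s**2*(-3) = -3*s**2)
g(v) = 9 (g(v) = (-3*1**2)**2 = (-3*1)**2 = (-3)**2 = 9)
r = 931225 (r = (9 + 956)**2 = 965**2 = 931225)
-4526756 - r = -4526756 - 1*931225 = -4526756 - 931225 = -5457981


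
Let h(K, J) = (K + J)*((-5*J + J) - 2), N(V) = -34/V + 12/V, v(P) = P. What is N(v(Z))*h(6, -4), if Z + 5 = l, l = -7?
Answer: 154/3 ≈ 51.333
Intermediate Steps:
Z = -12 (Z = -5 - 7 = -12)
N(V) = -22/V
h(K, J) = (-2 - 4*J)*(J + K) (h(K, J) = (J + K)*(-4*J - 2) = (J + K)*(-2 - 4*J) = (-2 - 4*J)*(J + K))
N(v(Z))*h(6, -4) = (-22/(-12))*(-4*(-4)² - 2*(-4) - 2*6 - 4*(-4)*6) = (-22*(-1/12))*(-4*16 + 8 - 12 + 96) = 11*(-64 + 8 - 12 + 96)/6 = (11/6)*28 = 154/3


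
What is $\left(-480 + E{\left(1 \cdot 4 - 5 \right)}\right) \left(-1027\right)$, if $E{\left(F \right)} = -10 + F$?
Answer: $504257$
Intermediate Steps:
$\left(-480 + E{\left(1 \cdot 4 - 5 \right)}\right) \left(-1027\right) = \left(-480 + \left(-10 + \left(1 \cdot 4 - 5\right)\right)\right) \left(-1027\right) = \left(-480 + \left(-10 + \left(4 - 5\right)\right)\right) \left(-1027\right) = \left(-480 - 11\right) \left(-1027\right) = \left(-491\right) \left(-1027\right) = 504257$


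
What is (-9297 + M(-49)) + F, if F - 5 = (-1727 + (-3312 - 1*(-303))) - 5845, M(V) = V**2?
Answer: -17472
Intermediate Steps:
F = -10576 (F = 5 + ((-1727 + (-3312 - 1*(-303))) - 5845) = 5 + ((-1727 + (-3312 + 303)) - 5845) = 5 + ((-1727 - 3009) - 5845) = 5 + (-4736 - 5845) = 5 - 10581 = -10576)
(-9297 + M(-49)) + F = (-9297 + (-49)**2) - 10576 = (-9297 + 2401) - 10576 = -6896 - 10576 = -17472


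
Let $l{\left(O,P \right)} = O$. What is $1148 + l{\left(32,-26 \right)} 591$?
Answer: $20060$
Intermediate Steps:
$1148 + l{\left(32,-26 \right)} 591 = 1148 + 32 \cdot 591 = 1148 + 18912 = 20060$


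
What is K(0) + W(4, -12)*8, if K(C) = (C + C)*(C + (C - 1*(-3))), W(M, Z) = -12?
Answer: -96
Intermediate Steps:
K(C) = 2*C*(3 + 2*C) (K(C) = (2*C)*(C + (C + 3)) = (2*C)*(C + (3 + C)) = (2*C)*(3 + 2*C) = 2*C*(3 + 2*C))
K(0) + W(4, -12)*8 = 2*0*(3 + 2*0) - 12*8 = 2*0*(3 + 0) - 96 = 2*0*3 - 96 = 0 - 96 = -96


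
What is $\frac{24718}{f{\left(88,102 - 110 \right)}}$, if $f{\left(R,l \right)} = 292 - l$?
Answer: $\frac{12359}{150} \approx 82.393$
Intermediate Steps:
$\frac{24718}{f{\left(88,102 - 110 \right)}} = \frac{24718}{292 - \left(102 - 110\right)} = \frac{24718}{292 - -8} = \frac{24718}{292 + 8} = \frac{24718}{300} = 24718 \cdot \frac{1}{300} = \frac{12359}{150}$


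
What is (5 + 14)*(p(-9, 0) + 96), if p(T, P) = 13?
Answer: 2071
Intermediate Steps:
(5 + 14)*(p(-9, 0) + 96) = (5 + 14)*(13 + 96) = 19*109 = 2071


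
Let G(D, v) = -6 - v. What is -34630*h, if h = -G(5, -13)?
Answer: 242410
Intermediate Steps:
h = -7 (h = -(-6 - 1*(-13)) = -(-6 + 13) = -1*7 = -7)
-34630*h = -34630*(-7) = 242410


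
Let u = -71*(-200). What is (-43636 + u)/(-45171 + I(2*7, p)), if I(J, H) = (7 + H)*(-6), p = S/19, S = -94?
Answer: 186428/286161 ≈ 0.65148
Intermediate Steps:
p = -94/19 ≈ -4.9474
u = 14200
I(J, H) = -42 - 6*H
(-43636 + u)/(-45171 + I(2*7, p)) = (-43636 + 14200)/(-45171 + (-42 - 6*(-94/19))) = -29436/(-45171 + (-42 + 564/19)) = -29436/(-45171 - 234/19) = -29436/(-858483/19) = -29436*(-19/858483) = 186428/286161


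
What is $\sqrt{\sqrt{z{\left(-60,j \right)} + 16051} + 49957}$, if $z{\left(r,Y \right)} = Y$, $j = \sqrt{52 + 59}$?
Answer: $\sqrt{49957 + \sqrt{16051 + \sqrt{111}}} \approx 223.79$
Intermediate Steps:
$j = \sqrt{111} \approx 10.536$
$\sqrt{\sqrt{z{\left(-60,j \right)} + 16051} + 49957} = \sqrt{\sqrt{\sqrt{111} + 16051} + 49957} = \sqrt{\sqrt{16051 + \sqrt{111}} + 49957} = \sqrt{49957 + \sqrt{16051 + \sqrt{111}}}$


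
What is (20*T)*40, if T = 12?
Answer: 9600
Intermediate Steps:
(20*T)*40 = (20*12)*40 = 240*40 = 9600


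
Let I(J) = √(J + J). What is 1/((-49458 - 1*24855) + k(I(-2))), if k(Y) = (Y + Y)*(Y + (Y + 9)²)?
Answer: -74465/5545131089 - 308*I/5545131089 ≈ -1.3429e-5 - 5.5544e-8*I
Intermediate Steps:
I(J) = √2*√J (I(J) = √(2*J) = √2*√J)
k(Y) = 2*Y*(Y + (9 + Y)²) (k(Y) = (2*Y)*(Y + (9 + Y)²) = 2*Y*(Y + (9 + Y)²))
1/((-49458 - 1*24855) + k(I(-2))) = 1/((-49458 - 1*24855) + 2*(√2*√(-2))*(√2*√(-2) + (9 + √2*√(-2))²)) = 1/((-49458 - 24855) + 2*(√2*(I*√2))*(√2*(I*√2) + (9 + √2*(I*√2))²)) = 1/(-74313 + 2*(2*I)*(2*I + (9 + 2*I)²)) = 1/(-74313 + 2*(2*I)*((9 + 2*I)² + 2*I)) = 1/(-74313 + 4*I*((9 + 2*I)² + 2*I))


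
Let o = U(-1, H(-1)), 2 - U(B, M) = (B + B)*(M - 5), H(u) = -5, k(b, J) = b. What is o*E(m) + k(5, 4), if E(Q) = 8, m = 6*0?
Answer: -139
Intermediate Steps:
m = 0
U(B, M) = 2 - 2*B*(-5 + M) (U(B, M) = 2 - (B + B)*(M - 5) = 2 - 2*B*(-5 + M))
o = -18 (o = 2 + 10*(-1) - 2*(-1)*(-5) = 2 - 10 - 10 = -18)
o*E(m) + k(5, 4) = -18*8 + 5 = -144 + 5 = -139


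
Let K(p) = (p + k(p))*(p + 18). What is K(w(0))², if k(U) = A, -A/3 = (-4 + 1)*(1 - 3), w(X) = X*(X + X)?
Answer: 104976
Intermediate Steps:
w(X) = 2*X² (w(X) = X*(2*X) = 2*X²)
A = -18 (A = -3*(-4 + 1)*(1 - 3) = -(-9)*(-2) = -3*6 = -18)
k(U) = -18
K(p) = (-18 + p)*(18 + p) (K(p) = (p - 18)*(p + 18) = (-18 + p)*(18 + p))
K(w(0))² = (-324 + (2*0²)²)² = (-324 + (2*0)²)² = (-324 + 0²)² = (-324 + 0)² = (-324)² = 104976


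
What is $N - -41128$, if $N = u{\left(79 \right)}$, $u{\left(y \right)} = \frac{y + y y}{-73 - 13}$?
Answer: $\frac{1765344}{43} \approx 41055.0$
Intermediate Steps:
$u{\left(y \right)} = - \frac{y}{86} - \frac{y^{2}}{86}$ ($u{\left(y \right)} = \frac{y + y^{2}}{-86} = \left(y + y^{2}\right) \left(- \frac{1}{86}\right) = - \frac{y}{86} - \frac{y^{2}}{86}$)
$N = - \frac{3160}{43}$ ($N = \left(- \frac{1}{86}\right) 79 \left(1 + 79\right) = \left(- \frac{1}{86}\right) 79 \cdot 80 = - \frac{3160}{43} \approx -73.488$)
$N - -41128 = - \frac{3160}{43} - -41128 = - \frac{3160}{43} + 41128 = \frac{1765344}{43}$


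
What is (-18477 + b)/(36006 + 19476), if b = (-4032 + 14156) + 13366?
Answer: 1671/18494 ≈ 0.090354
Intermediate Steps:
b = 23490 (b = 10124 + 13366 = 23490)
(-18477 + b)/(36006 + 19476) = (-18477 + 23490)/(36006 + 19476) = 5013/55482 = 5013*(1/55482) = 1671/18494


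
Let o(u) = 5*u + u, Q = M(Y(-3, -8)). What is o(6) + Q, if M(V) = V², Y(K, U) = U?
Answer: 100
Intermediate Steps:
Q = 64 (Q = (-8)² = 64)
o(u) = 6*u
o(6) + Q = 6*6 + 64 = 36 + 64 = 100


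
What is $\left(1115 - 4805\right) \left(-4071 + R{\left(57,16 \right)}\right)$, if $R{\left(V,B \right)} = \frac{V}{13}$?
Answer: $\frac{195075540}{13} \approx 1.5006 \cdot 10^{7}$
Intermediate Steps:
$R{\left(V,B \right)} = \frac{V}{13}$ ($R{\left(V,B \right)} = V \frac{1}{13} = \frac{V}{13}$)
$\left(1115 - 4805\right) \left(-4071 + R{\left(57,16 \right)}\right) = \left(1115 - 4805\right) \left(-4071 + \frac{1}{13} \cdot 57\right) = - 3690 \left(-4071 + \frac{57}{13}\right) = \left(-3690\right) \left(- \frac{52866}{13}\right) = \frac{195075540}{13}$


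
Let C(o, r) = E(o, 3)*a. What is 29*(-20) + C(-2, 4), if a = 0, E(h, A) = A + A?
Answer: -580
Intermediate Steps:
E(h, A) = 2*A
C(o, r) = 0 (C(o, r) = (2*3)*0 = 6*0 = 0)
29*(-20) + C(-2, 4) = 29*(-20) + 0 = -580 + 0 = -580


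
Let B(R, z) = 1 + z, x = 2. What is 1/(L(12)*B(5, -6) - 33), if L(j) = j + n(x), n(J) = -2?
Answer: -1/83 ≈ -0.012048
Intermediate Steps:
L(j) = -2 + j (L(j) = j - 2 = -2 + j)
1/(L(12)*B(5, -6) - 33) = 1/((-2 + 12)*(1 - 6) - 33) = 1/(10*(-5) - 33) = 1/(-50 - 33) = 1/(-83) = -1/83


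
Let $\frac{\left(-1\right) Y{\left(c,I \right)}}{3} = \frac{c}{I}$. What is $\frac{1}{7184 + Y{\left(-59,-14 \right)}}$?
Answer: $\frac{14}{100399} \approx 0.00013944$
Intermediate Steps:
$Y{\left(c,I \right)} = - \frac{3 c}{I}$ ($Y{\left(c,I \right)} = - 3 \frac{c}{I} = - \frac{3 c}{I}$)
$\frac{1}{7184 + Y{\left(-59,-14 \right)}} = \frac{1}{7184 - - \frac{177}{-14}} = \frac{1}{7184 - \left(-177\right) \left(- \frac{1}{14}\right)} = \frac{1}{7184 - \frac{177}{14}} = \frac{1}{\frac{100399}{14}} = \frac{14}{100399}$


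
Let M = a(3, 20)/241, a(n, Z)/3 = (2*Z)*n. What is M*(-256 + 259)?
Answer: 1080/241 ≈ 4.4813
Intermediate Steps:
a(n, Z) = 6*Z*n (a(n, Z) = 3*((2*Z)*n) = 3*(2*Z*n) = 6*Z*n)
M = 360/241 (M = (6*20*3)/241 = 360*(1/241) = 360/241 ≈ 1.4938)
M*(-256 + 259) = 360*(-256 + 259)/241 = (360/241)*3 = 1080/241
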